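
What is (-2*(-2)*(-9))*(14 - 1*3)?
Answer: -396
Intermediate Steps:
(-2*(-2)*(-9))*(14 - 1*3) = (4*(-9))*(14 - 3) = -36*11 = -396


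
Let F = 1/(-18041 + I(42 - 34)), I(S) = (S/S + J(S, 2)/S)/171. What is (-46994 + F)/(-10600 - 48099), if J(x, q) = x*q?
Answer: 48325622041/60362294864 ≈ 0.80059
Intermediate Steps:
J(x, q) = q*x
I(S) = 1/57 (I(S) = (S/S + (2*S)/S)/171 = (1 + 2)*(1/171) = 3*(1/171) = 1/57)
F = -57/1028336 (F = 1/(-18041 + 1/57) = 1/(-1028336/57) = -57/1028336 ≈ -5.5429e-5)
(-46994 + F)/(-10600 - 48099) = (-46994 - 57/1028336)/(-10600 - 48099) = -48325622041/1028336/(-58699) = -48325622041/1028336*(-1/58699) = 48325622041/60362294864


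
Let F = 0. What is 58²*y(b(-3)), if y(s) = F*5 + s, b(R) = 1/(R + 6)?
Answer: 3364/3 ≈ 1121.3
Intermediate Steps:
b(R) = 1/(6 + R)
y(s) = s (y(s) = 0*5 + s = 0 + s = s)
58²*y(b(-3)) = 58²/(6 - 3) = 3364/3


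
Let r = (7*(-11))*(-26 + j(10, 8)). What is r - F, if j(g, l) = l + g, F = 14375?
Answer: -13759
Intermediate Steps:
j(g, l) = g + l
r = 616 (r = (7*(-11))*(-26 + (10 + 8)) = -77*(-26 + 18) = -77*(-8) = 616)
r - F = 616 - 1*14375 = 616 - 14375 = -13759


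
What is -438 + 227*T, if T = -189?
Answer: -43341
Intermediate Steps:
-438 + 227*T = -438 + 227*(-189) = -438 - 42903 = -43341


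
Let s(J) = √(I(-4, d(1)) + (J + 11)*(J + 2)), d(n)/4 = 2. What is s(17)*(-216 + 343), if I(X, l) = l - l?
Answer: 254*√133 ≈ 2929.3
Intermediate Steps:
d(n) = 8 (d(n) = 4*2 = 8)
I(X, l) = 0
s(J) = √((2 + J)*(11 + J)) (s(J) = √(0 + (J + 11)*(J + 2)) = √(0 + (11 + J)*(2 + J)) = √(0 + (2 + J)*(11 + J)) = √((2 + J)*(11 + J)))
s(17)*(-216 + 343) = √(22 + 17² + 13*17)*(-216 + 343) = √(22 + 289 + 221)*127 = √532*127 = (2*√133)*127 = 254*√133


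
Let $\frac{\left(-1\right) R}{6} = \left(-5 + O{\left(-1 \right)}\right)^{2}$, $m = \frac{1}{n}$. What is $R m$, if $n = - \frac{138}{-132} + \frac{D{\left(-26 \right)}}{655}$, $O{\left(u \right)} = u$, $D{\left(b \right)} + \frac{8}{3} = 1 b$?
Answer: $- \frac{9337680}{43303} \approx -215.64$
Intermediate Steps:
$D{\left(b \right)} = - \frac{8}{3} + b$ ($D{\left(b \right)} = - \frac{8}{3} + 1 b = - \frac{8}{3} + b$)
$n = \frac{43303}{43230}$ ($n = - \frac{138}{-132} + \frac{- \frac{8}{3} - 26}{655} = \left(-138\right) \left(- \frac{1}{132}\right) - \frac{86}{1965} = \frac{23}{22} - \frac{86}{1965} = \frac{43303}{43230} \approx 1.0017$)
$m = \frac{43230}{43303}$ ($m = \frac{1}{\frac{43303}{43230}} = \frac{43230}{43303} \approx 0.99831$)
$R = -216$ ($R = - 6 \left(-5 - 1\right)^{2} = - 6 \left(-6\right)^{2} = \left(-6\right) 36 = -216$)
$R m = \left(-216\right) \frac{43230}{43303} = - \frac{9337680}{43303}$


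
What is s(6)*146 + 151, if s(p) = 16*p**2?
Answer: 84247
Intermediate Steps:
s(6)*146 + 151 = (16*6**2)*146 + 151 = (16*36)*146 + 151 = 576*146 + 151 = 84096 + 151 = 84247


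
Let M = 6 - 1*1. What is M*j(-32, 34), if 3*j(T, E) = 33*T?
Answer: -1760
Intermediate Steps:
j(T, E) = 11*T (j(T, E) = (33*T)/3 = 11*T)
M = 5 (M = 6 - 1 = 5)
M*j(-32, 34) = 5*(11*(-32)) = 5*(-352) = -1760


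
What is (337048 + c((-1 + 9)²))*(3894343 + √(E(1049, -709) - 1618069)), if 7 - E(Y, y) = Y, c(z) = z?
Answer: 1312829757416 + 337112*I*√1619111 ≈ 1.3128e+12 + 4.2896e+8*I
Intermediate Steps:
E(Y, y) = 7 - Y
(337048 + c((-1 + 9)²))*(3894343 + √(E(1049, -709) - 1618069)) = (337048 + (-1 + 9)²)*(3894343 + √((7 - 1*1049) - 1618069)) = (337048 + 8²)*(3894343 + √((7 - 1049) - 1618069)) = (337048 + 64)*(3894343 + √(-1042 - 1618069)) = 337112*(3894343 + √(-1619111)) = 337112*(3894343 + I*√1619111) = 1312829757416 + 337112*I*√1619111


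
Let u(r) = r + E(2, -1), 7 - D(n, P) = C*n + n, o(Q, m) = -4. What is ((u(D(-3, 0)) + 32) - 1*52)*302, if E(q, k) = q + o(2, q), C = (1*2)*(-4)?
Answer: -10872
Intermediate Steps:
C = -8 (C = 2*(-4) = -8)
D(n, P) = 7 + 7*n (D(n, P) = 7 - (-8*n + n) = 7 - (-7)*n = 7 + 7*n)
E(q, k) = -4 + q (E(q, k) = q - 4 = -4 + q)
u(r) = -2 + r (u(r) = r + (-4 + 2) = r - 2 = -2 + r)
((u(D(-3, 0)) + 32) - 1*52)*302 = (((-2 + (7 + 7*(-3))) + 32) - 1*52)*302 = (((-2 + (7 - 21)) + 32) - 52)*302 = (((-2 - 14) + 32) - 52)*302 = ((-16 + 32) - 52)*302 = (16 - 52)*302 = -36*302 = -10872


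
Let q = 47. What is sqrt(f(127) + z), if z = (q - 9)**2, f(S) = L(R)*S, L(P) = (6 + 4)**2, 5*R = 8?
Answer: 8*sqrt(221) ≈ 118.93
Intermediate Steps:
R = 8/5 (R = (1/5)*8 = 8/5 ≈ 1.6000)
L(P) = 100 (L(P) = 10**2 = 100)
f(S) = 100*S
z = 1444 (z = (47 - 9)**2 = 38**2 = 1444)
sqrt(f(127) + z) = sqrt(100*127 + 1444) = sqrt(12700 + 1444) = sqrt(14144) = 8*sqrt(221)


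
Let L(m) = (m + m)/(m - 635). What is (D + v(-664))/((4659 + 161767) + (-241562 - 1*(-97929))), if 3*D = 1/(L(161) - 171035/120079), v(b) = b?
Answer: -39761847537/1364571643102 ≈ -0.029139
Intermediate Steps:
L(m) = 2*m/(-635 + m) (L(m) = (2*m)/(-635 + m) = 2*m/(-635 + m))
D = -9486241/59868014 (D = 1/(3*(2*161/(-635 + 161) - 171035/120079)) = 1/(3*(2*161/(-474) - 171035*1/120079)) = 1/(3*(2*161*(-1/474) - 171035/120079)) = 1/(3*(-161/237 - 171035/120079)) = 1/(3*(-59868014/28458723)) = (⅓)*(-28458723/59868014) = -9486241/59868014 ≈ -0.15845)
(D + v(-664))/((4659 + 161767) + (-241562 - 1*(-97929))) = (-9486241/59868014 - 664)/((4659 + 161767) + (-241562 - 1*(-97929))) = -39761847537/(59868014*(166426 + (-241562 + 97929))) = -39761847537/(59868014*(166426 - 143633)) = -39761847537/59868014/22793 = -39761847537/59868014*1/22793 = -39761847537/1364571643102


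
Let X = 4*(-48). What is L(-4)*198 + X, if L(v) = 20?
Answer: 3768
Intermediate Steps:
X = -192
L(-4)*198 + X = 20*198 - 192 = 3960 - 192 = 3768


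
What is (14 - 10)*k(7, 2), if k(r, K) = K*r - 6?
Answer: 32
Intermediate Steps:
k(r, K) = -6 + K*r
(14 - 10)*k(7, 2) = (14 - 10)*(-6 + 2*7) = 4*(-6 + 14) = 4*8 = 32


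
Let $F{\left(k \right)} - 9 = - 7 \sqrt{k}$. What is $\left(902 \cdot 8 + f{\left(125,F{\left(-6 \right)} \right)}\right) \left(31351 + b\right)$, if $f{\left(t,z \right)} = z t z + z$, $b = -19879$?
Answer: $-222556800 - 180764304 i \sqrt{6} \approx -2.2256 \cdot 10^{8} - 4.4278 \cdot 10^{8} i$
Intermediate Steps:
$F{\left(k \right)} = 9 - 7 \sqrt{k}$
$f{\left(t,z \right)} = z + t z^{2}$ ($f{\left(t,z \right)} = t z z + z = t z^{2} + z = z + t z^{2}$)
$\left(902 \cdot 8 + f{\left(125,F{\left(-6 \right)} \right)}\right) \left(31351 + b\right) = \left(902 \cdot 8 + \left(9 - 7 \sqrt{-6}\right) \left(1 + 125 \left(9 - 7 \sqrt{-6}\right)\right)\right) \left(31351 - 19879\right) = \left(7216 + \left(9 - 7 i \sqrt{6}\right) \left(1 + 125 \left(9 - 7 i \sqrt{6}\right)\right)\right) 11472 = \left(7216 + \left(9 - 7 i \sqrt{6}\right) \left(1 + \left(1125 - 875 i \sqrt{6}\right)\right)\right) 11472 = \left(7216 + \left(9 - 7 i \sqrt{6}\right) \left(1126 - 875 i \sqrt{6}\right)\right) 11472 = 82781952 + 11472 \left(9 - 7 i \sqrt{6}\right) \left(1126 - 875 i \sqrt{6}\right)$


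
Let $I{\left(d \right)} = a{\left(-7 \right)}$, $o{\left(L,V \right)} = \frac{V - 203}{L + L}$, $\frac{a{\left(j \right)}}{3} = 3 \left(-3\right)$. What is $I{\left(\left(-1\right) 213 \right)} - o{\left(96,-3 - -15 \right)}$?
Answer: $- \frac{4993}{192} \approx -26.005$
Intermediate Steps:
$a{\left(j \right)} = -27$ ($a{\left(j \right)} = 3 \cdot 3 \left(-3\right) = 3 \left(-9\right) = -27$)
$o{\left(L,V \right)} = \frac{-203 + V}{2 L}$
$I{\left(d \right)} = -27$
$I{\left(\left(-1\right) 213 \right)} - o{\left(96,-3 - -15 \right)} = -27 - \frac{-203 - -12}{2 \cdot 96} = -27 - \frac{1}{2} \cdot \frac{1}{96} \left(-203 + \left(-3 + 15\right)\right) = -27 - \frac{1}{2} \cdot \frac{1}{96} \left(-203 + 12\right) = -27 - \frac{1}{2} \cdot \frac{1}{96} \left(-191\right) = -27 - - \frac{191}{192} = -27 + \frac{191}{192} = - \frac{4993}{192}$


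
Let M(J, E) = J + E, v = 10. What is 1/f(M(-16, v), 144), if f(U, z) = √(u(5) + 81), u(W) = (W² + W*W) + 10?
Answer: √141/141 ≈ 0.084215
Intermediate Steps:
u(W) = 10 + 2*W² (u(W) = (W² + W²) + 10 = 2*W² + 10 = 10 + 2*W²)
M(J, E) = E + J
f(U, z) = √141 (f(U, z) = √((10 + 2*5²) + 81) = √((10 + 2*25) + 81) = √((10 + 50) + 81) = √(60 + 81) = √141)
1/f(M(-16, v), 144) = 1/(√141) = √141/141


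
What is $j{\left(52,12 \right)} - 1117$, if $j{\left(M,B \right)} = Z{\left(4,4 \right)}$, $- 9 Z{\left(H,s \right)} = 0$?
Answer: $-1117$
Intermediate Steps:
$Z{\left(H,s \right)} = 0$ ($Z{\left(H,s \right)} = \left(- \frac{1}{9}\right) 0 = 0$)
$j{\left(M,B \right)} = 0$
$j{\left(52,12 \right)} - 1117 = 0 - 1117 = -1117$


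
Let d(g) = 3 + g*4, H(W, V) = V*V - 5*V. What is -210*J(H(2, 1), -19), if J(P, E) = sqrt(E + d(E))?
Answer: -420*I*sqrt(23) ≈ -2014.3*I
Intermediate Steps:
H(W, V) = V**2 - 5*V
d(g) = 3 + 4*g
J(P, E) = sqrt(3 + 5*E) (J(P, E) = sqrt(E + (3 + 4*E)) = sqrt(3 + 5*E))
-210*J(H(2, 1), -19) = -210*sqrt(3 + 5*(-19)) = -210*sqrt(3 - 95) = -420*I*sqrt(23)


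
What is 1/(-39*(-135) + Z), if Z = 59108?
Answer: 1/64373 ≈ 1.5534e-5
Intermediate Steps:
1/(-39*(-135) + Z) = 1/(-39*(-135) + 59108) = 1/(5265 + 59108) = 1/64373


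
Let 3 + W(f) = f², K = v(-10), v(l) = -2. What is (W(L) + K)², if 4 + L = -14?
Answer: 101761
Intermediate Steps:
K = -2
L = -18 (L = -4 - 14 = -18)
W(f) = -3 + f²
(W(L) + K)² = ((-3 + (-18)²) - 2)² = ((-3 + 324) - 2)² = (321 - 2)² = 319² = 101761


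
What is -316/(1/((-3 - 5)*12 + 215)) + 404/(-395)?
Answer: -14853984/395 ≈ -37605.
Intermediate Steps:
-316/(1/((-3 - 5)*12 + 215)) + 404/(-395) = -316/(1/(-8*12 + 215)) + 404*(-1/395) = -316/(1/(-96 + 215)) - 404/395 = -316/(1/119) - 404/395 = -316/1/119 - 404/395 = -316*119 - 404/395 = -37604 - 404/395 = -14853984/395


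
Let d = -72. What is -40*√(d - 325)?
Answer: -40*I*√397 ≈ -796.99*I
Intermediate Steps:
-40*√(d - 325) = -40*√(-72 - 325) = -40*I*√397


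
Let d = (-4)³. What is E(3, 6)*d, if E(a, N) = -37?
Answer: 2368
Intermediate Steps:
d = -64
E(3, 6)*d = -37*(-64) = 2368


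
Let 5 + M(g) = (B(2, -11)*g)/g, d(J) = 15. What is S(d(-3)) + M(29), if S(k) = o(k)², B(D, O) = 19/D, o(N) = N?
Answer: 459/2 ≈ 229.50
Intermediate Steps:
M(g) = 9/2 (M(g) = -5 + ((19/2)*g)/g = -5 + ((19*(½))*g)/g = -5 + (19*g/2)/g = -5 + 19/2 = 9/2)
S(k) = k²
S(d(-3)) + M(29) = 15² + 9/2 = 225 + 9/2 = 459/2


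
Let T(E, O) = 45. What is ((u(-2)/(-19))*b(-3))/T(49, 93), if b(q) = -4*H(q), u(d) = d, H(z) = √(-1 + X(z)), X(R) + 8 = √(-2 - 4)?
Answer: -8*√(-9 + I*√6)/855 ≈ -0.0037856 - 0.028324*I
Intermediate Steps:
X(R) = -8 + I*√6 (X(R) = -8 + √(-2 - 4) = -8 + √(-6) = -8 + I*√6)
H(z) = √(-9 + I*√6) (H(z) = √(-1 + (-8 + I*√6)) = √(-9 + I*√6))
b(q) = -4*√(-9 + I*√6)
((u(-2)/(-19))*b(-3))/T(49, 93) = ((-2/(-19))*(-4*√(-9 + I*√6)))/45 = ((-2*(-1/19))*(-4*√(-9 + I*√6)))*(1/45) = (2*(-4*√(-9 + I*√6))/19)*(1/45) = -8*√(-9 + I*√6)/19*(1/45) = -8*√(-9 + I*√6)/855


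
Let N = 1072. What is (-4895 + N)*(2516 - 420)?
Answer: -8013008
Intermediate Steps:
(-4895 + N)*(2516 - 420) = (-4895 + 1072)*(2516 - 420) = -3823*2096 = -8013008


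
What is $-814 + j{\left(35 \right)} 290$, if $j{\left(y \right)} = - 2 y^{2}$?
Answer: $-711314$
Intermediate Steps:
$-814 + j{\left(35 \right)} 290 = -814 + - 2 \cdot 35^{2} \cdot 290 = -814 + \left(-2\right) 1225 \cdot 290 = -814 - 710500 = -711314$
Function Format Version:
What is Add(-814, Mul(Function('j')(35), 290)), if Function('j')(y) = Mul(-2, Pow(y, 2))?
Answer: -711314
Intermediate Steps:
Add(-814, Mul(Function('j')(35), 290)) = Add(-814, Mul(Mul(-2, Pow(35, 2)), 290)) = Add(-814, Mul(Mul(-2, 1225), 290)) = Add(-814, Mul(-2450, 290)) = Add(-814, -710500) = -711314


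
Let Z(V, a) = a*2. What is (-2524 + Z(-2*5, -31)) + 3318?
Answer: 732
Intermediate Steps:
Z(V, a) = 2*a
(-2524 + Z(-2*5, -31)) + 3318 = (-2524 + 2*(-31)) + 3318 = (-2524 - 62) + 3318 = -2586 + 3318 = 732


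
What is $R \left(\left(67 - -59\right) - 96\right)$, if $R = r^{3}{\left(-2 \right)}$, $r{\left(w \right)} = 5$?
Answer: $3750$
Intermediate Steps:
$R = 125$ ($R = 5^{3} = 125$)
$R \left(\left(67 - -59\right) - 96\right) = 125 \left(\left(67 - -59\right) - 96\right) = 125 \left(\left(67 + 59\right) - 96\right) = 125 \left(126 - 96\right) = 125 \cdot 30 = 3750$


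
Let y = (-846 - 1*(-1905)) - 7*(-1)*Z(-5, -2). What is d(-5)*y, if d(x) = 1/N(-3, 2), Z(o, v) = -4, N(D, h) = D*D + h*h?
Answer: 1031/13 ≈ 79.308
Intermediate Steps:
N(D, h) = D² + h²
d(x) = 1/13 (d(x) = 1/((-3)² + 2²) = 1/(9 + 4) = 1/13)
y = 1031 (y = (-846 - 1*(-1905)) - 7*(-1)*(-4) = (-846 + 1905) - (-7)*(-4) = 1059 - 1*28 = 1059 - 28 = 1031)
d(-5)*y = (1/13)*1031 = 1031/13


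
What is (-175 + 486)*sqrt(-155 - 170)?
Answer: 1555*I*sqrt(13) ≈ 5606.6*I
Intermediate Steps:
(-175 + 486)*sqrt(-155 - 170) = 311*sqrt(-325) = 311*(5*I*sqrt(13)) = 1555*I*sqrt(13)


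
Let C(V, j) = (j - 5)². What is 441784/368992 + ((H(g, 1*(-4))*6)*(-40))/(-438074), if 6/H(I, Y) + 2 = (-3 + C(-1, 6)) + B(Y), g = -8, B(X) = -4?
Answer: 930133007/777143276 ≈ 1.1969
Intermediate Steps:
C(V, j) = (-5 + j)²
H(I, Y) = -¾ (H(I, Y) = 6/(-2 + ((-3 + (-5 + 6)²) - 4)) = 6/(-2 + ((-3 + 1²) - 4)) = 6/(-2 + ((-3 + 1) - 4)) = 6/(-2 + (-2 - 4)) = 6/(-2 - 6) = 6/(-8) = 6*(-⅛) = -¾)
441784/368992 + ((H(g, 1*(-4))*6)*(-40))/(-438074) = 441784/368992 + (-¾*6*(-40))/(-438074) = 441784*(1/368992) - 9/2*(-40)*(-1/438074) = 55223/46124 + 180*(-1/438074) = 55223/46124 - 90/219037 = 930133007/777143276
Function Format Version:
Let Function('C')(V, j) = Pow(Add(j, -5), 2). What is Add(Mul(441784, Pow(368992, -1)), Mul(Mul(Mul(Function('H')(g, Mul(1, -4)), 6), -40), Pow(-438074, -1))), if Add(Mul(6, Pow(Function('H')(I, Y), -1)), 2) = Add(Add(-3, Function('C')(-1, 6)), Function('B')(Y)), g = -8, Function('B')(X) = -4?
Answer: Rational(930133007, 777143276) ≈ 1.1969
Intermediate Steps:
Function('C')(V, j) = Pow(Add(-5, j), 2)
Function('H')(I, Y) = Rational(-3, 4) (Function('H')(I, Y) = Mul(6, Pow(Add(-2, Add(Add(-3, Pow(Add(-5, 6), 2)), -4)), -1)) = Mul(6, Pow(Add(-2, Add(Add(-3, Pow(1, 2)), -4)), -1)) = Mul(6, Pow(Add(-2, Add(Add(-3, 1), -4)), -1)) = Mul(6, Pow(Add(-2, Add(-2, -4)), -1)) = Mul(6, Pow(Add(-2, -6), -1)) = Mul(6, Pow(-8, -1)) = Mul(6, Rational(-1, 8)) = Rational(-3, 4))
Add(Mul(441784, Pow(368992, -1)), Mul(Mul(Mul(Function('H')(g, Mul(1, -4)), 6), -40), Pow(-438074, -1))) = Add(Mul(441784, Pow(368992, -1)), Mul(Mul(Mul(Rational(-3, 4), 6), -40), Pow(-438074, -1))) = Add(Mul(441784, Rational(1, 368992)), Mul(Mul(Rational(-9, 2), -40), Rational(-1, 438074))) = Add(Rational(55223, 46124), Mul(180, Rational(-1, 438074))) = Add(Rational(55223, 46124), Rational(-90, 219037)) = Rational(930133007, 777143276)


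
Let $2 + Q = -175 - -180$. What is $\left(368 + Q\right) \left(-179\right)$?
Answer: $-66409$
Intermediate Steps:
$Q = 3$ ($Q = -2 - -5 = -2 + \left(-175 + 180\right) = -2 + 5 = 3$)
$\left(368 + Q\right) \left(-179\right) = \left(368 + 3\right) \left(-179\right) = 371 \left(-179\right) = -66409$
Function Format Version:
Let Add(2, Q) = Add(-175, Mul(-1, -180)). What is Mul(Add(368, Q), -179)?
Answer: -66409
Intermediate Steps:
Q = 3 (Q = Add(-2, Add(-175, Mul(-1, -180))) = Add(-2, Add(-175, 180)) = Add(-2, 5) = 3)
Mul(Add(368, Q), -179) = Mul(Add(368, 3), -179) = Mul(371, -179) = -66409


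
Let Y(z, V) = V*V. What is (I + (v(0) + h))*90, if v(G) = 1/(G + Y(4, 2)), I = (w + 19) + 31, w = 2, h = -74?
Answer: -3915/2 ≈ -1957.5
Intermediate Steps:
Y(z, V) = V²
I = 52 (I = (2 + 19) + 31 = 21 + 31 = 52)
v(G) = 1/(4 + G) (v(G) = 1/(G + 2²) = 1/(G + 4) = 1/(4 + G))
(I + (v(0) + h))*90 = (52 + (1/(4 + 0) - 74))*90 = (52 + (1/4 - 74))*90 = (52 + (¼ - 74))*90 = (52 - 295/4)*90 = -87/4*90 = -3915/2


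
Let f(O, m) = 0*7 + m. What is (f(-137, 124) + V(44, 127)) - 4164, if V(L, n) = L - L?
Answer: -4040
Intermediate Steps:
V(L, n) = 0
f(O, m) = m (f(O, m) = 0 + m = m)
(f(-137, 124) + V(44, 127)) - 4164 = (124 + 0) - 4164 = 124 - 4164 = -4040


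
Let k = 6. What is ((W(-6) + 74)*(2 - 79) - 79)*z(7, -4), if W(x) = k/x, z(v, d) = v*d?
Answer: 159600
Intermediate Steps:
z(v, d) = d*v
W(x) = 6/x
((W(-6) + 74)*(2 - 79) - 79)*z(7, -4) = ((6/(-6) + 74)*(2 - 79) - 79)*(-4*7) = ((6*(-1/6) + 74)*(-77) - 79)*(-28) = ((-1 + 74)*(-77) - 79)*(-28) = (73*(-77) - 79)*(-28) = (-5621 - 79)*(-28) = -5700*(-28) = 159600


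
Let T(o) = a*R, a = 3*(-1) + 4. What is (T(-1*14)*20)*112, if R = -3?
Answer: -6720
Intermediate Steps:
a = 1 (a = -3 + 4 = 1)
T(o) = -3 (T(o) = 1*(-3) = -3)
(T(-1*14)*20)*112 = -3*20*112 = -60*112 = -6720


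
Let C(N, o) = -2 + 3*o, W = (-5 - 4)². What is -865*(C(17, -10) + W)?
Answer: -42385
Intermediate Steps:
W = 81 (W = (-9)² = 81)
-865*(C(17, -10) + W) = -865*((-2 + 3*(-10)) + 81) = -865*((-2 - 30) + 81) = -865*(-32 + 81) = -865*49 = -42385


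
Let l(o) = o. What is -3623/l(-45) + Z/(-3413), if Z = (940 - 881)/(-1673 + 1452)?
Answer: 2732733734/33942285 ≈ 80.511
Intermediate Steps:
Z = -59/221 (Z = 59/(-221) = 59*(-1/221) = -59/221 ≈ -0.26697)
-3623/l(-45) + Z/(-3413) = -3623/(-45) - 59/221/(-3413) = -3623*(-1/45) - 59/221*(-1/3413) = 3623/45 + 59/754273 = 2732733734/33942285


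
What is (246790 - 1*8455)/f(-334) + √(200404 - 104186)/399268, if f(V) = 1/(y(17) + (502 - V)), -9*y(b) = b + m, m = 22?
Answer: 198215275 + √96218/399268 ≈ 1.9822e+8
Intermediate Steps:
y(b) = -22/9 - b/9 (y(b) = -(b + 22)/9 = -(22 + b)/9 = -22/9 - b/9)
f(V) = 1/(1493/3 - V) (f(V) = 1/((-22/9 - ⅑*17) + (502 - V)) = 1/((-22/9 - 17/9) + (502 - V)) = 1/(-13/3 + (502 - V)) = 1/(1493/3 - V))
(246790 - 1*8455)/f(-334) + √(200404 - 104186)/399268 = (246790 - 1*8455)/((-3/(-1493 + 3*(-334)))) + √(200404 - 104186)/399268 = (246790 - 8455)/((-3/(-1493 - 1002))) + √96218*(1/399268) = 238335/((-3/(-2495))) + √96218/399268 = 238335/((-3*(-1/2495))) + √96218/399268 = 238335/(3/2495) + √96218/399268 = 238335*(2495/3) + √96218/399268 = 198215275 + √96218/399268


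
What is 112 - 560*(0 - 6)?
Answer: 3472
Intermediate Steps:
112 - 560*(0 - 6) = 112 - 560*(-6) = 112 - 112*(-30) = 112 + 3360 = 3472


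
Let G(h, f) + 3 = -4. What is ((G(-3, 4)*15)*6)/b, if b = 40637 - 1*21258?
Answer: -630/19379 ≈ -0.032509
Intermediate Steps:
G(h, f) = -7 (G(h, f) = -3 - 4 = -7)
b = 19379 (b = 40637 - 21258 = 19379)
((G(-3, 4)*15)*6)/b = (-7*15*6)/19379 = -105*6*(1/19379) = -630*1/19379 = -630/19379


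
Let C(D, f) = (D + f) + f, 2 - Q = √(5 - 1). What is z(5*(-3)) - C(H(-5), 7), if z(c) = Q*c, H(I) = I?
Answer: -9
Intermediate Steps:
Q = 0 (Q = 2 - √(5 - 1) = 2 - √4 = 2 - 1*2 = 2 - 2 = 0)
C(D, f) = D + 2*f
z(c) = 0 (z(c) = 0*c = 0)
z(5*(-3)) - C(H(-5), 7) = 0 - (-5 + 2*7) = 0 - (-5 + 14) = 0 - 1*9 = 0 - 9 = -9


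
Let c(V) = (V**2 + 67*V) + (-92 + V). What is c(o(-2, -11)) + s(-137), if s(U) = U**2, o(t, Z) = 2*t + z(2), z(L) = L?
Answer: 18545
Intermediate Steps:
o(t, Z) = 2 + 2*t (o(t, Z) = 2*t + 2 = 2 + 2*t)
c(V) = -92 + V**2 + 68*V
c(o(-2, -11)) + s(-137) = (-92 + (2 + 2*(-2))**2 + 68*(2 + 2*(-2))) + (-137)**2 = (-92 + (2 - 4)**2 + 68*(2 - 4)) + 18769 = (-92 + (-2)**2 + 68*(-2)) + 18769 = (-92 + 4 - 136) + 18769 = -224 + 18769 = 18545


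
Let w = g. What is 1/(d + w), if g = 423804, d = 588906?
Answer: 1/1012710 ≈ 9.8745e-7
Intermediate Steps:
w = 423804
1/(d + w) = 1/(588906 + 423804) = 1/1012710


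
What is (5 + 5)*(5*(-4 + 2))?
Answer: -100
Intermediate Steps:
(5 + 5)*(5*(-4 + 2)) = 10*(5*(-2)) = 10*(-10) = -100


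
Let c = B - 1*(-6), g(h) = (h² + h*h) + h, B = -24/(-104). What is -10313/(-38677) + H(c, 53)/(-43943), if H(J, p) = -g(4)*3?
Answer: 457361275/1699583411 ≈ 0.26910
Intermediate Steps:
B = 3/13 (B = -24*(-1/104) = 3/13 ≈ 0.23077)
g(h) = h + 2*h² (g(h) = (h² + h²) + h = 2*h² + h = h + 2*h²)
c = 81/13 (c = 3/13 - 1*(-6) = 3/13 + 6 = 81/13 ≈ 6.2308)
H(J, p) = -108 (H(J, p) = -4*(1 + 2*4)*3 = -4*(1 + 8)*3 = -4*9*3 = -1*36*3 = -36*3 = -108)
-10313/(-38677) + H(c, 53)/(-43943) = -10313/(-38677) - 108/(-43943) = -10313*(-1/38677) - 108*(-1/43943) = 10313/38677 + 108/43943 = 457361275/1699583411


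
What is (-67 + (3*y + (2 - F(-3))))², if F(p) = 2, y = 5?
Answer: 2704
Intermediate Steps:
(-67 + (3*y + (2 - F(-3))))² = (-67 + (3*5 + (2 - 1*2)))² = (-67 + (15 + (2 - 2)))² = (-67 + (15 + 0))² = (-67 + 15)² = (-52)² = 2704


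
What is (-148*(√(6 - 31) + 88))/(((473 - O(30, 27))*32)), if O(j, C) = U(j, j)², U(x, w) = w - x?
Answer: -37/43 - 185*I/3784 ≈ -0.86047 - 0.04889*I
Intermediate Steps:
O(j, C) = 0 (O(j, C) = (j - j)² = 0² = 0)
(-148*(√(6 - 31) + 88))/(((473 - O(30, 27))*32)) = (-148*(√(6 - 31) + 88))/(((473 - 1*0)*32)) = (-148*(√(-25) + 88))/(((473 + 0)*32)) = (-148*(5*I + 88))/((473*32)) = -148*(88 + 5*I)/15136 = (-13024 - 740*I)*(1/15136) = -37/43 - 185*I/3784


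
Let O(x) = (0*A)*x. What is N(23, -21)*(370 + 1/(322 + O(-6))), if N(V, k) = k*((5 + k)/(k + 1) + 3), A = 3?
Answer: -6791037/230 ≈ -29526.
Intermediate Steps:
N(V, k) = k*(3 + (5 + k)/(1 + k)) (N(V, k) = k*((5 + k)/(1 + k) + 3) = k*(3 + (5 + k)/(1 + k)))
O(x) = 0 (O(x) = (0*3)*x = 0*x = 0)
N(23, -21)*(370 + 1/(322 + O(-6))) = (4*(-21)*(2 - 21)/(1 - 21))*(370 + 1/(322 + 0)) = (4*(-21)*(-19)/(-20))*(370 + 1/322) = (4*(-21)*(-1/20)*(-19))*(370 + 1/322) = -399/5*119141/322 = -6791037/230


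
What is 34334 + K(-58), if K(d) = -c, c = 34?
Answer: 34300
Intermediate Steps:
K(d) = -34 (K(d) = -1*34 = -34)
34334 + K(-58) = 34334 - 34 = 34300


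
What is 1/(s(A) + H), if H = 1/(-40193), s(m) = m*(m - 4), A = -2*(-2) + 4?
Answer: 40193/1286175 ≈ 0.031250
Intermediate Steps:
A = 8 (A = 4 + 4 = 8)
s(m) = m*(-4 + m)
H = -1/40193 ≈ -2.4880e-5
1/(s(A) + H) = 1/(8*(-4 + 8) - 1/40193) = 1/(8*4 - 1/40193) = 1/(32 - 1/40193) = 1/(1286175/40193) = 40193/1286175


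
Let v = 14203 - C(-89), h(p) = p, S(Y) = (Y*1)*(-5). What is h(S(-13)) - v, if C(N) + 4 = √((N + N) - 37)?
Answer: -14142 + I*√215 ≈ -14142.0 + 14.663*I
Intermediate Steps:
S(Y) = -5*Y (S(Y) = Y*(-5) = -5*Y)
C(N) = -4 + √(-37 + 2*N) (C(N) = -4 + √((N + N) - 37) = -4 + √(2*N - 37) = -4 + √(-37 + 2*N))
v = 14207 - I*√215 (v = 14203 - (-4 + √(-37 + 2*(-89))) = 14203 - (-4 + √(-37 - 178)) = 14203 - (-4 + √(-215)) = 14203 - (-4 + I*√215) = 14203 + (4 - I*√215) = 14207 - I*√215 ≈ 14207.0 - 14.663*I)
h(S(-13)) - v = -5*(-13) - (14207 - I*√215) = 65 + (-14207 + I*√215) = -14142 + I*√215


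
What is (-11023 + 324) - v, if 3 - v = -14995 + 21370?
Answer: -4327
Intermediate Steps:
v = -6372 (v = 3 - (-14995 + 21370) = 3 - 1*6375 = 3 - 6375 = -6372)
(-11023 + 324) - v = (-11023 + 324) - 1*(-6372) = -10699 + 6372 = -4327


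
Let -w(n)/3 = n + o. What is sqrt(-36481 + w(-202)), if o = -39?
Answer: I*sqrt(35758) ≈ 189.1*I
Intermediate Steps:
w(n) = 117 - 3*n (w(n) = -3*(n - 39) = -3*(-39 + n) = 117 - 3*n)
sqrt(-36481 + w(-202)) = sqrt(-36481 + (117 - 3*(-202))) = sqrt(-36481 + (117 + 606)) = sqrt(-36481 + 723) = sqrt(-35758) = I*sqrt(35758)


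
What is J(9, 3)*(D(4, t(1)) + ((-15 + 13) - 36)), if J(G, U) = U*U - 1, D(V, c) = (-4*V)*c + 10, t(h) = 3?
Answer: -608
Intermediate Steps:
D(V, c) = 10 - 4*V*c (D(V, c) = -4*V*c + 10 = 10 - 4*V*c)
J(G, U) = -1 + U² (J(G, U) = U² - 1 = -1 + U²)
J(9, 3)*(D(4, t(1)) + ((-15 + 13) - 36)) = (-1 + 3²)*((10 - 4*4*3) + ((-15 + 13) - 36)) = (-1 + 9)*((10 - 48) + (-2 - 36)) = 8*(-38 - 38) = 8*(-76) = -608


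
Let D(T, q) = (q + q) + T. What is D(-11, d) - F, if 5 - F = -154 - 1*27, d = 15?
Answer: -167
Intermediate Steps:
D(T, q) = T + 2*q (D(T, q) = 2*q + T = T + 2*q)
F = 186 (F = 5 - (-154 - 1*27) = 5 - (-154 - 27) = 5 - 1*(-181) = 5 + 181 = 186)
D(-11, d) - F = (-11 + 2*15) - 1*186 = (-11 + 30) - 186 = 19 - 186 = -167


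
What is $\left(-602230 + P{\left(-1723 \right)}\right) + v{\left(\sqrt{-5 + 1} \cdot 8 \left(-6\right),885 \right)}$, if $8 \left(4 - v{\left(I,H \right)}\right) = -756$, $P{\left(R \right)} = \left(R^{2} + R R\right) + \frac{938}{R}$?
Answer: $\frac{18385533243}{3446} \approx 5.3353 \cdot 10^{6}$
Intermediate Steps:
$P{\left(R \right)} = 2 R^{2} + \frac{938}{R}$ ($P{\left(R \right)} = \left(R^{2} + R^{2}\right) + \frac{938}{R} = 2 R^{2} + \frac{938}{R}$)
$v{\left(I,H \right)} = \frac{197}{2}$ ($v{\left(I,H \right)} = 4 - - \frac{189}{2} = 4 + \frac{189}{2} = \frac{197}{2}$)
$\left(-602230 + P{\left(-1723 \right)}\right) + v{\left(\sqrt{-5 + 1} \cdot 8 \left(-6\right),885 \right)} = \left(-602230 + \frac{2 \left(469 + \left(-1723\right)^{3}\right)}{-1723}\right) + \frac{197}{2} = \left(-602230 + 2 \left(- \frac{1}{1723}\right) \left(469 - 5115120067\right)\right) + \frac{197}{2} = \left(-602230 + 2 \left(- \frac{1}{1723}\right) \left(-5115119598\right)\right) + \frac{197}{2} = \left(-602230 + \frac{10230239196}{1723}\right) + \frac{197}{2} = \frac{9192596906}{1723} + \frac{197}{2} = \frac{18385533243}{3446}$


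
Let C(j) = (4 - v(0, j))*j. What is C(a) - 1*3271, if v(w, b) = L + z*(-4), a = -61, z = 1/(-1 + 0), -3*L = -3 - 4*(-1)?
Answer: -9874/3 ≈ -3291.3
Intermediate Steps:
L = -⅓ (L = -(-3 - 4*(-1))/3 = -(-3 + 4)/3 = -⅓*1 = -⅓ ≈ -0.33333)
z = -1 (z = 1/(-1) = -1)
v(w, b) = 11/3 (v(w, b) = -⅓ - 1*(-4) = -⅓ + 4 = 11/3)
C(j) = j/3 (C(j) = (4 - 1*11/3)*j = (4 - 11/3)*j = j/3)
C(a) - 1*3271 = (⅓)*(-61) - 1*3271 = -61/3 - 3271 = -9874/3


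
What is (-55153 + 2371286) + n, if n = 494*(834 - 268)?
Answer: 2595737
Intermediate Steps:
n = 279604 (n = 494*566 = 279604)
(-55153 + 2371286) + n = (-55153 + 2371286) + 279604 = 2316133 + 279604 = 2595737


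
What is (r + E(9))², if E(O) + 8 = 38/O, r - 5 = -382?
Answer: 11744329/81 ≈ 1.4499e+5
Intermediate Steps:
r = -377 (r = 5 - 382 = -377)
E(O) = -8 + 38/O
(r + E(9))² = (-377 + (-8 + 38/9))² = (-377 - 34/9)² = (-3427/9)² = 11744329/81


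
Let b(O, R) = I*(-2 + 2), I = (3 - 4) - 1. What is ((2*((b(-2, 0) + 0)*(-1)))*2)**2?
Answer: 0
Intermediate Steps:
I = -2 (I = -1 - 1 = -2)
b(O, R) = 0 (b(O, R) = -2*(-2 + 2) = -2*0 = 0)
((2*((b(-2, 0) + 0)*(-1)))*2)**2 = ((2*((0 + 0)*(-1)))*2)**2 = ((2*(0*(-1)))*2)**2 = ((2*0)*2)**2 = (0*2)**2 = 0**2 = 0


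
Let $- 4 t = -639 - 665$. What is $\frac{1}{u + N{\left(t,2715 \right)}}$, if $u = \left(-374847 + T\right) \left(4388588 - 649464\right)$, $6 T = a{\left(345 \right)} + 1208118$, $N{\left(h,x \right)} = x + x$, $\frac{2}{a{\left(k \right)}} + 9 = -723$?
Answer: $- \frac{549}{356144850965255} \approx -1.5415 \cdot 10^{-12}$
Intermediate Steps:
$a{\left(k \right)} = - \frac{1}{366}$ ($a{\left(k \right)} = \frac{2}{-9 - 723} = \frac{2}{-732} = 2 \left(- \frac{1}{732}\right) = - \frac{1}{366}$)
$t = 326$ ($t = - \frac{-639 - 665}{4} = \left(- \frac{1}{4}\right) \left(-1304\right) = 326$)
$N{\left(h,x \right)} = 2 x$
$T = \frac{442171187}{2196}$ ($T = \frac{- \frac{1}{366} + 1208118}{6} = \frac{1}{6} \cdot \frac{442171187}{366} = \frac{442171187}{2196} \approx 2.0135 \cdot 10^{5}$)
$u = - \frac{356144853946325}{549}$ ($u = \left(-374847 + \frac{442171187}{2196}\right) \left(4388588 - 649464\right) = \left(- \frac{380992825}{2196}\right) 3739124 = - \frac{356144853946325}{549} \approx -6.4872 \cdot 10^{11}$)
$\frac{1}{u + N{\left(t,2715 \right)}} = \frac{1}{- \frac{356144853946325}{549} + 2 \cdot 2715} = \frac{1}{- \frac{356144853946325}{549} + 5430} = \frac{1}{- \frac{356144850965255}{549}} = - \frac{549}{356144850965255}$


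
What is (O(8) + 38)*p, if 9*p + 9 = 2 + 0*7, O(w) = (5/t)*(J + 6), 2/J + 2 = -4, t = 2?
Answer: -2191/54 ≈ -40.574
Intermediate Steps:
J = -⅓ (J = 2/(-2 - 4) = 2/(-6) = 2*(-⅙) = -⅓ ≈ -0.33333)
O(w) = 85/6 (O(w) = (5/2)*(-⅓ + 6) = (5*(½))*(17/3) = (5/2)*(17/3) = 85/6)
p = -7/9 (p = -1 + (2 + 0*7)/9 = -1 + (2 + 0)/9 = -1 + (⅑)*2 = -1 + 2/9 = -7/9 ≈ -0.77778)
(O(8) + 38)*p = (85/6 + 38)*(-7/9) = (313/6)*(-7/9) = -2191/54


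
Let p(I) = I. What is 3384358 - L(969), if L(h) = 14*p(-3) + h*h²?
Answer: -906468809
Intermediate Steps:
L(h) = -42 + h³ (L(h) = 14*(-3) + h*h² = -42 + h³)
3384358 - L(969) = 3384358 - (-42 + 969³) = 3384358 - (-42 + 909853209) = 3384358 - 1*909853167 = 3384358 - 909853167 = -906468809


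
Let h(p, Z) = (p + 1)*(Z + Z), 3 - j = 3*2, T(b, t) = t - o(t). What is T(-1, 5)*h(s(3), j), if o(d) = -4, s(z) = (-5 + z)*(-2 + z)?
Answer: 54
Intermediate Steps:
T(b, t) = 4 + t (T(b, t) = t - 1*(-4) = t + 4 = 4 + t)
j = -3 (j = 3 - 3*2 = 3 - 1*6 = 3 - 6 = -3)
h(p, Z) = 2*Z*(1 + p) (h(p, Z) = (1 + p)*(2*Z) = 2*Z*(1 + p))
T(-1, 5)*h(s(3), j) = (4 + 5)*(2*(-3)*(1 + (10 + 3² - 7*3))) = 9*(2*(-3)*(1 + (10 + 9 - 21))) = 9*(2*(-3)*(1 - 2)) = 9*(2*(-3)*(-1)) = 9*6 = 54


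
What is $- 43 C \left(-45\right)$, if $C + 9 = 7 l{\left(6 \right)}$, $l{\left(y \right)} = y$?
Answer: $63855$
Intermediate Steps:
$C = 33$ ($C = -9 + 7 \cdot 6 = -9 + 42 = 33$)
$- 43 C \left(-45\right) = \left(-43\right) 33 \left(-45\right) = \left(-1419\right) \left(-45\right) = 63855$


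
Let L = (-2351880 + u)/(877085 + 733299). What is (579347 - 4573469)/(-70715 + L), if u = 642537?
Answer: 6432070162848/113880013903 ≈ 56.481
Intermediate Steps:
L = -1709343/1610384 (L = (-2351880 + 642537)/(877085 + 733299) = -1709343/1610384 ≈ -1.0615)
(579347 - 4573469)/(-70715 + L) = (579347 - 4573469)/(-70715 - 1709343/1610384) = -3994122/(-113880013903/1610384) = -3994122*(-1610384/113880013903) = 6432070162848/113880013903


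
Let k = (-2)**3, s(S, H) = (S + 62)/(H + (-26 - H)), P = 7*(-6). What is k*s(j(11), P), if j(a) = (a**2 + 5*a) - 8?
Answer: 920/13 ≈ 70.769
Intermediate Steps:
j(a) = -8 + a**2 + 5*a
P = -42
s(S, H) = -31/13 - S/26 (s(S, H) = (62 + S)/(-26) = (62 + S)*(-1/26) = -31/13 - S/26)
k = -8
k*s(j(11), P) = -8*(-31/13 - (-8 + 11**2 + 5*11)/26) = -8*(-31/13 - (-8 + 121 + 55)/26) = -8*(-31/13 - 1/26*168) = -8*(-31/13 - 84/13) = -8*(-115/13) = 920/13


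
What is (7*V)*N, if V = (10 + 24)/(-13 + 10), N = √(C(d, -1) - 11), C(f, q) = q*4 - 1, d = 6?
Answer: -952*I/3 ≈ -317.33*I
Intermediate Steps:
C(f, q) = -1 + 4*q (C(f, q) = 4*q - 1 = -1 + 4*q)
N = 4*I (N = √((-1 + 4*(-1)) - 11) = √((-1 - 4) - 11) = √(-5 - 11) = √(-16) = 4*I ≈ 4.0*I)
V = -34/3 (V = 34/(-3) = 34*(-⅓) = -34/3 ≈ -11.333)
(7*V)*N = (7*(-34/3))*(4*I) = -952*I/3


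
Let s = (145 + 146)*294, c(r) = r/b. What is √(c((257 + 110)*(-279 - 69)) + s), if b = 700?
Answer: √104580147/35 ≈ 292.18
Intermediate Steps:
c(r) = r/700
s = 85554 (s = 291*294 = 85554)
√(c((257 + 110)*(-279 - 69)) + s) = √(((257 + 110)*(-279 - 69))/700 + 85554) = √((367*(-348))/700 + 85554) = √((1/700)*(-127716) + 85554) = √(-31929/175 + 85554) = √(14940021/175) = √104580147/35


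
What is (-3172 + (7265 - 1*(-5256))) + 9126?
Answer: 18475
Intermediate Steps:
(-3172 + (7265 - 1*(-5256))) + 9126 = (-3172 + (7265 + 5256)) + 9126 = (-3172 + 12521) + 9126 = 9349 + 9126 = 18475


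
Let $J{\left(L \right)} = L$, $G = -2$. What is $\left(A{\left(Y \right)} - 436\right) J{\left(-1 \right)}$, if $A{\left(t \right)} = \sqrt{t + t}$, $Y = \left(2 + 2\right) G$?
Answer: $436 - 4 i \approx 436.0 - 4.0 i$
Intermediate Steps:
$Y = -8$ ($Y = \left(2 + 2\right) \left(-2\right) = 4 \left(-2\right) = -8$)
$A{\left(t \right)} = \sqrt{2} \sqrt{t}$ ($A{\left(t \right)} = \sqrt{2 t} = \sqrt{2} \sqrt{t}$)
$\left(A{\left(Y \right)} - 436\right) J{\left(-1 \right)} = \left(\sqrt{2} \sqrt{-8} - 436\right) \left(-1\right) = \left(\sqrt{2} \cdot 2 i \sqrt{2} - 436\right) \left(-1\right) = \left(4 i - 436\right) \left(-1\right) = \left(-436 + 4 i\right) \left(-1\right) = 436 - 4 i$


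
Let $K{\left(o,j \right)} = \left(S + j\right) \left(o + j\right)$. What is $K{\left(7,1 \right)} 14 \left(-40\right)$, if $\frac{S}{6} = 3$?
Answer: $-85120$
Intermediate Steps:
$S = 18$ ($S = 6 \cdot 3 = 18$)
$K{\left(o,j \right)} = \left(18 + j\right) \left(j + o\right)$ ($K{\left(o,j \right)} = \left(18 + j\right) \left(o + j\right) = \left(18 + j\right) \left(j + o\right)$)
$K{\left(7,1 \right)} 14 \left(-40\right) = \left(1^{2} + 18 \cdot 1 + 18 \cdot 7 + 1 \cdot 7\right) 14 \left(-40\right) = \left(1 + 18 + 126 + 7\right) 14 \left(-40\right) = 152 \cdot 14 \left(-40\right) = 2128 \left(-40\right) = -85120$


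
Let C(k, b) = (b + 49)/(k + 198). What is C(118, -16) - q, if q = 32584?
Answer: -10296511/316 ≈ -32584.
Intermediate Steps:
C(k, b) = (49 + b)/(198 + k)
C(118, -16) - q = (49 - 16)/(198 + 118) - 1*32584 = 33/316 - 32584 = -10296511/316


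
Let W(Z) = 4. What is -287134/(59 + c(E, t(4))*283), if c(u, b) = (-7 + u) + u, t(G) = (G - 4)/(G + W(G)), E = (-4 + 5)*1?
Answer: 143567/678 ≈ 211.75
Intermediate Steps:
E = 1 (E = 1*1 = 1)
t(G) = (-4 + G)/(4 + G) (t(G) = (G - 4)/(G + 4) = (-4 + G)/(4 + G))
c(u, b) = -7 + 2*u
-287134/(59 + c(E, t(4))*283) = -287134/(59 + (-7 + 2*1)*283) = -287134/(59 + (-7 + 2)*283) = -287134/(59 - 5*283) = -287134/(59 - 1415) = -287134/(-1356) = -287134*(-1/1356) = 143567/678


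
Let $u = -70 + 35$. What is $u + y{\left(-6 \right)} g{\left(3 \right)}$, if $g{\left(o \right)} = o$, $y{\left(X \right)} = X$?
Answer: $-53$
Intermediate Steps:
$u = -35$
$u + y{\left(-6 \right)} g{\left(3 \right)} = -35 - 18 = -53$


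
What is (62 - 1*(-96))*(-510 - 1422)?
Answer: -305256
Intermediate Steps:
(62 - 1*(-96))*(-510 - 1422) = (62 + 96)*(-1932) = 158*(-1932) = -305256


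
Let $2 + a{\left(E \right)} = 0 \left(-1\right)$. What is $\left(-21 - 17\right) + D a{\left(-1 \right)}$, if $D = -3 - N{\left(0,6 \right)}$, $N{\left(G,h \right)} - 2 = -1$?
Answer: $-30$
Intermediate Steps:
$N{\left(G,h \right)} = 1$ ($N{\left(G,h \right)} = 2 - 1 = 1$)
$a{\left(E \right)} = -2$ ($a{\left(E \right)} = -2 + 0 \left(-1\right) = -2 + 0 = -2$)
$D = -4$ ($D = -3 - 1 = -4$)
$\left(-21 - 17\right) + D a{\left(-1 \right)} = \left(-21 - 17\right) - -8 = -38 + 8 = -30$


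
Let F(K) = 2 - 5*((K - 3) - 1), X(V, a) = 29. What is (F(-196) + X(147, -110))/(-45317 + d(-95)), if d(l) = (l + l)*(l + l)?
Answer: -1031/9217 ≈ -0.11186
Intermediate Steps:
d(l) = 4*l² (d(l) = (2*l)*(2*l) = 4*l²)
F(K) = 22 - 5*K (F(K) = 2 - 5*((-3 + K) - 1) = 2 - 5*(-4 + K) = 2 + (20 - 5*K) = 22 - 5*K)
(F(-196) + X(147, -110))/(-45317 + d(-95)) = ((22 - 5*(-196)) + 29)/(-45317 + 4*(-95)²) = ((22 + 980) + 29)/(-45317 + 4*9025) = (1002 + 29)/(-45317 + 36100) = 1031/(-9217) = 1031*(-1/9217) = -1031/9217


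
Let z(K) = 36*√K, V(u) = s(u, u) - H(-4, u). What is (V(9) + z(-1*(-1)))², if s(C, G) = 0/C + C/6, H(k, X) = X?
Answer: 3249/4 ≈ 812.25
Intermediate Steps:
s(C, G) = C/6 (s(C, G) = 0 + C*(⅙) = 0 + C/6 = C/6)
V(u) = -5*u/6 (V(u) = u/6 - u = -5*u/6)
(V(9) + z(-1*(-1)))² = (-⅚*9 + 36*√(-1*(-1)))² = (-15/2 + 36*√1)² = (-15/2 + 36*1)² = (-15/2 + 36)² = (57/2)² = 3249/4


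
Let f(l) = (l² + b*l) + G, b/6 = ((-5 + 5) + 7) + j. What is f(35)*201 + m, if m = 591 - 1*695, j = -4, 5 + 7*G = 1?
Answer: 2608453/7 ≈ 3.7264e+5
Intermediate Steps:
G = -4/7 (G = -5/7 + (⅐)*1 = -5/7 + ⅐ = -4/7 ≈ -0.57143)
b = 18 (b = 6*(((-5 + 5) + 7) - 4) = 6*((0 + 7) - 4) = 6*(7 - 4) = 6*3 = 18)
m = -104 (m = 591 - 695 = -104)
f(l) = -4/7 + l² + 18*l (f(l) = (l² + 18*l) - 4/7 = -4/7 + l² + 18*l)
f(35)*201 + m = (-4/7 + 35² + 18*35)*201 - 104 = (-4/7 + 1225 + 630)*201 - 104 = (12981/7)*201 - 104 = 2609181/7 - 104 = 2608453/7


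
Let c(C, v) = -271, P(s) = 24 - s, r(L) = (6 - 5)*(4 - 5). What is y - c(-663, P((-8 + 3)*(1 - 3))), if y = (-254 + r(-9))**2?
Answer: 65296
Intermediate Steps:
r(L) = -1 (r(L) = 1*(-1) = -1)
y = 65025 (y = (-254 - 1)**2 = (-255)**2 = 65025)
y - c(-663, P((-8 + 3)*(1 - 3))) = 65025 - 1*(-271) = 65025 + 271 = 65296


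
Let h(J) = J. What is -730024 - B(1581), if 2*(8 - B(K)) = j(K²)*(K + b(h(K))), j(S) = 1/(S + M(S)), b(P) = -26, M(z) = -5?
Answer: -3649511730029/4999112 ≈ -7.3003e+5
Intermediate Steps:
j(S) = 1/(-5 + S) (j(S) = 1/(S - 5) = 1/(-5 + S))
B(K) = 8 - (-26 + K)/(2*(-5 + K²)) (B(K) = 8 - (K - 26)/(2*(-5 + K²)) = 8 - (-26 + K)/(2*(-5 + K²)))
-730024 - B(1581) = -730024 - (-54 - 1*1581 + 16*1581²)/(2*(-5 + 1581²)) = -730024 - (-54 - 1581 + 16*2499561)/(2*(-5 + 2499561)) = -730024 - (-54 - 1581 + 39992976)/(2*2499556) = -730024 - 39991341/(2*2499556) = -730024 - 1*39991341/4999112 = -730024 - 39991341/4999112 = -3649511730029/4999112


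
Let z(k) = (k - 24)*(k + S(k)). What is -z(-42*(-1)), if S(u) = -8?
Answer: -612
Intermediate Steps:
z(k) = (-24 + k)*(-8 + k) (z(k) = (k - 24)*(k - 8) = (-24 + k)*(-8 + k))
-z(-42*(-1)) = -(192 + (-42*(-1))**2 - (-1344)*(-1)) = -(192 + 42**2 - 32*42) = -(192 + 1764 - 1344) = -1*612 = -612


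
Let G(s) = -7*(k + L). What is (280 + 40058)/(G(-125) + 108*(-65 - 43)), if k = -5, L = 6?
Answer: -40338/11671 ≈ -3.4563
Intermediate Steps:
G(s) = -7 (G(s) = -7*(-5 + 6) = -7*1 = -7)
(280 + 40058)/(G(-125) + 108*(-65 - 43)) = (280 + 40058)/(-7 + 108*(-65 - 43)) = 40338/(-7 + 108*(-108)) = 40338/(-7 - 11664) = 40338/(-11671) = 40338*(-1/11671) = -40338/11671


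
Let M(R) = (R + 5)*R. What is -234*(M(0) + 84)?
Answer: -19656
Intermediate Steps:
M(R) = R*(5 + R) (M(R) = (5 + R)*R = R*(5 + R))
-234*(M(0) + 84) = -234*(0*(5 + 0) + 84) = -234*(0*5 + 84) = -234*(0 + 84) = -234*84 = -19656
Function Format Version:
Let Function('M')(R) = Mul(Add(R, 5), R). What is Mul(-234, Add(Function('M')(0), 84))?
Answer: -19656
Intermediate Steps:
Function('M')(R) = Mul(R, Add(5, R)) (Function('M')(R) = Mul(Add(5, R), R) = Mul(R, Add(5, R)))
Mul(-234, Add(Function('M')(0), 84)) = Mul(-234, Add(Mul(0, Add(5, 0)), 84)) = Mul(-234, Add(Mul(0, 5), 84)) = Mul(-234, Add(0, 84)) = Mul(-234, 84) = -19656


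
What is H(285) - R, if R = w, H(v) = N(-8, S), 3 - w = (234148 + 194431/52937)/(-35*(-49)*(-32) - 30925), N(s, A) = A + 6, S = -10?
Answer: -44191102102/4542259285 ≈ -9.7289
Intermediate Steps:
N(s, A) = 6 + A
w = 26022064962/4542259285 (w = 3 - (234148 + 194431/52937)/(-35*(-49)*(-32) - 30925) = 3 - (234148 + 194431*(1/52937))/(1715*(-32) - 30925) = 3 - (234148 + 194431/52937)/(-54880 - 30925) = 3 - 12395287107/(52937*(-85805)) = 3 - 12395287107*(-1)/(52937*85805) = 3 - 1*(-12395287107/4542259285) = 3 + 12395287107/4542259285 = 26022064962/4542259285 ≈ 5.7289)
H(v) = -4 (H(v) = 6 - 10 = -4)
R = 26022064962/4542259285 ≈ 5.7289
H(285) - R = -4 - 1*26022064962/4542259285 = -4 - 26022064962/4542259285 = -44191102102/4542259285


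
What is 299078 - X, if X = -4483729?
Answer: 4782807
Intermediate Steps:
299078 - X = 299078 - 1*(-4483729) = 299078 + 4483729 = 4782807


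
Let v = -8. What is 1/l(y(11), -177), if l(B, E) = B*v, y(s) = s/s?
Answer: -1/8 ≈ -0.12500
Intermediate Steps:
y(s) = 1
l(B, E) = -8*B (l(B, E) = B*(-8) = -8*B)
1/l(y(11), -177) = 1/(-8*1) = 1/(-8) = -1/8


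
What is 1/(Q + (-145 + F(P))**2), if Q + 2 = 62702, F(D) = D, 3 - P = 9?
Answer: 1/85501 ≈ 1.1696e-5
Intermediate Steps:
P = -6 (P = 3 - 1*9 = 3 - 9 = -6)
Q = 62700 (Q = -2 + 62702 = 62700)
1/(Q + (-145 + F(P))**2) = 1/(62700 + (-145 - 6)**2) = 1/(62700 + (-151)**2) = 1/(62700 + 22801) = 1/85501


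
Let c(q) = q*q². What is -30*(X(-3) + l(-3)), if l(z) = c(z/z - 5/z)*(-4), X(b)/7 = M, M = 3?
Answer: 14810/9 ≈ 1645.6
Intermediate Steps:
c(q) = q³
X(b) = 21 (X(b) = 7*3 = 21)
l(z) = -4*(1 - 5/z)³ (l(z) = (z/z - 5/z)³*(-4) = (1 - 5/z)³*(-4) = -4*(1 - 5/z)³)
-30*(X(-3) + l(-3)) = -30*(21 - 4*(-5 - 3)³/(-3)³) = -30*(21 - 4*(-1/27)*(-8)³) = -30*(21 - 4*(-1/27)*(-512)) = -30*(21 - 2048/27) = -30*(-1481/27) = 14810/9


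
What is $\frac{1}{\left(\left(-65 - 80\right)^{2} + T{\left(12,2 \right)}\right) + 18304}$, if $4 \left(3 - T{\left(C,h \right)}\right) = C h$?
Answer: $\frac{1}{39326} \approx 2.5428 \cdot 10^{-5}$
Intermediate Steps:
$T{\left(C,h \right)} = 3 - \frac{C h}{4}$
$\frac{1}{\left(\left(-65 - 80\right)^{2} + T{\left(12,2 \right)}\right) + 18304} = \frac{1}{\left(\left(-65 - 80\right)^{2} + \left(3 - 3 \cdot 2\right)\right) + 18304} = \frac{1}{\left(\left(-145\right)^{2} + \left(3 - 6\right)\right) + 18304} = \frac{1}{\left(21025 - 3\right) + 18304} = \frac{1}{21022 + 18304} = \frac{1}{39326}$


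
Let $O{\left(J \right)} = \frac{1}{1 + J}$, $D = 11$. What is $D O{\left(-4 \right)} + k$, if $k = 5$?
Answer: $\frac{4}{3} \approx 1.3333$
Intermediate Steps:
$D O{\left(-4 \right)} + k = \frac{11}{1 - 4} + 5 = \frac{11}{-3} + 5 = 11 \left(- \frac{1}{3}\right) + 5 = - \frac{11}{3} + 5 = \frac{4}{3}$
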